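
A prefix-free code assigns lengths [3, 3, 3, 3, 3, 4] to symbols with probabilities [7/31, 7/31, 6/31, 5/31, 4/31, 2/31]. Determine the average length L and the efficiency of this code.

Average length L = Σ p_i × l_i = 3.0645 bits
Entropy H = 2.4890 bits
Efficiency η = H/L × 100% = 81.22%


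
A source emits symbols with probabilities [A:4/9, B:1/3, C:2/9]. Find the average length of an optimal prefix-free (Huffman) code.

Huffman tree construction:
Combine smallest probabilities repeatedly
Resulting codes:
  A: 0 (length 1)
  B: 11 (length 2)
  C: 10 (length 2)
Average length = Σ p(s) × length(s) = 1.5556 bits


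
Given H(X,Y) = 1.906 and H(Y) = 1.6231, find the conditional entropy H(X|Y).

Chain rule: H(X,Y) = H(X|Y) + H(Y)
H(X|Y) = H(X,Y) - H(Y) = 1.906 - 1.6231 = 0.2829 bits


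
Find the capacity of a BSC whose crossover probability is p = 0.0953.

For BSC with error probability p:
C = 1 - H(p) where H(p) is binary entropy
H(0.0953) = -0.0953 × log₂(0.0953) - 0.9047 × log₂(0.9047)
H(p) = 0.4539
C = 1 - 0.4539 = 0.5461 bits/use


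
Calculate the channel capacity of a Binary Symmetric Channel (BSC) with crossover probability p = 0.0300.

For BSC with error probability p:
C = 1 - H(p) where H(p) is binary entropy
H(0.0300) = -0.0300 × log₂(0.0300) - 0.9700 × log₂(0.9700)
H(p) = 0.1944
C = 1 - 0.1944 = 0.8056 bits/use


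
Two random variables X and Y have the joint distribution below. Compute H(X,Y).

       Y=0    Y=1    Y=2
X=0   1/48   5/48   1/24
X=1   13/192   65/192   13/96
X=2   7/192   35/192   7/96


H(X,Y) = -Σ p(x,y) log₂ p(x,y)
  p(0,0)=1/48: -0.0208 × log₂(0.0208) = 0.1164
  p(0,1)=5/48: -0.1042 × log₂(0.1042) = 0.3399
  p(0,2)=1/24: -0.0417 × log₂(0.0417) = 0.1910
  p(1,0)=13/192: -0.0677 × log₂(0.0677) = 0.2630
  p(1,1)=65/192: -0.3385 × log₂(0.3385) = 0.5290
  p(1,2)=13/96: -0.1354 × log₂(0.1354) = 0.3906
  p(2,0)=7/192: -0.0365 × log₂(0.0365) = 0.1742
  p(2,1)=35/192: -0.1823 × log₂(0.1823) = 0.4476
  p(2,2)=7/96: -0.0729 × log₂(0.0729) = 0.2755
H(X,Y) = 2.7272 bits


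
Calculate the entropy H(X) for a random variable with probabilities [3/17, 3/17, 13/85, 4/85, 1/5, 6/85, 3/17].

H(X) = -Σ p(x) log₂ p(x)
  -3/17 × log₂(3/17) = 0.4416
  -3/17 × log₂(3/17) = 0.4416
  -13/85 × log₂(13/85) = 0.4143
  -4/85 × log₂(4/85) = 0.2075
  -1/5 × log₂(1/5) = 0.4644
  -6/85 × log₂(6/85) = 0.2700
  -3/17 × log₂(3/17) = 0.4416
H(X) = 2.6810 bits


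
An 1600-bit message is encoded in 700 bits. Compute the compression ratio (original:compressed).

Compression ratio = Original / Compressed
= 1600 / 700 = 2.29:1


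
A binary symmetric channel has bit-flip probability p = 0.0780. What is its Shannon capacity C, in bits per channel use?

For BSC with error probability p:
C = 1 - H(p) where H(p) is binary entropy
H(0.0780) = -0.0780 × log₂(0.0780) - 0.9220 × log₂(0.9220)
H(p) = 0.3951
C = 1 - 0.3951 = 0.6049 bits/use


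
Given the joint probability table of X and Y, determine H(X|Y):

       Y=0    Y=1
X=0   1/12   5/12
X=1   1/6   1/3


H(X|Y) = Σ_y p(y) H(X|Y=y)
  p(Y=0) = 1/4, H(X|Y=0) = 0.9183
  p(Y=1) = 3/4, H(X|Y=1) = 0.9911
H(X|Y) = 0.2500×0.9183 + 0.7500×0.9911 = 0.9729 bits


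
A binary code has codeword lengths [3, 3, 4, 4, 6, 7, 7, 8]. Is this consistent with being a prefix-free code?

Kraft inequality: Σ 2^(-l_i) ≤ 1 for prefix-free code
Calculating: 2^(-3) + 2^(-3) + 2^(-4) + 2^(-4) + 2^(-6) + 2^(-7) + 2^(-7) + 2^(-8)
= 0.125 + 0.125 + 0.0625 + 0.0625 + 0.015625 + 0.0078125 + 0.0078125 + 0.00390625
= 0.4102
Since 0.4102 ≤ 1, prefix-free code exists


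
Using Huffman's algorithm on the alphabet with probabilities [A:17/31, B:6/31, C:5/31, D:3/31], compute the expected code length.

Huffman tree construction:
Combine smallest probabilities repeatedly
Resulting codes:
  A: 1 (length 1)
  B: 00 (length 2)
  C: 011 (length 3)
  D: 010 (length 3)
Average length = Σ p(s) × length(s) = 1.7097 bits


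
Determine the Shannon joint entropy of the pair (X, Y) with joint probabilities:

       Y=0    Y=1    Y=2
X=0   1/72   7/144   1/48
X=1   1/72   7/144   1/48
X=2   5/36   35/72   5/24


H(X,Y) = -Σ p(x,y) log₂ p(x,y)
  p(0,0)=1/72: -0.0139 × log₂(0.0139) = 0.0857
  p(0,1)=7/144: -0.0486 × log₂(0.0486) = 0.2121
  p(0,2)=1/48: -0.0208 × log₂(0.0208) = 0.1164
  p(1,0)=1/72: -0.0139 × log₂(0.0139) = 0.0857
  p(1,1)=7/144: -0.0486 × log₂(0.0486) = 0.2121
  p(1,2)=1/48: -0.0208 × log₂(0.0208) = 0.1164
  p(2,0)=5/36: -0.1389 × log₂(0.1389) = 0.3956
  p(2,1)=35/72: -0.4861 × log₂(0.4861) = 0.5059
  p(2,2)=5/24: -0.2083 × log₂(0.2083) = 0.4715
H(X,Y) = 2.2011 bits


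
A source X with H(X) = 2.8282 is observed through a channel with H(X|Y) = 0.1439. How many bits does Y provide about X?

I(X;Y) = H(X) - H(X|Y)
I(X;Y) = 2.8282 - 0.1439 = 2.6843 bits


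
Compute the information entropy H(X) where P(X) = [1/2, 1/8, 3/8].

H(X) = -Σ p(x) log₂ p(x)
  -1/2 × log₂(1/2) = 0.5000
  -1/8 × log₂(1/8) = 0.3750
  -3/8 × log₂(3/8) = 0.5306
H(X) = 1.4056 bits


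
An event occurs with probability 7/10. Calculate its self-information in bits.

Information content I(x) = -log₂(p(x))
I = -log₂(7/10) = -log₂(0.7000)
I = 0.5146 bits


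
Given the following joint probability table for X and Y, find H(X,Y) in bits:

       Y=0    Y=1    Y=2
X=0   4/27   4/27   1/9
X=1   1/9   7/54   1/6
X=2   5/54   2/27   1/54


H(X,Y) = -Σ p(x,y) log₂ p(x,y)
  p(0,0)=4/27: -0.1481 × log₂(0.1481) = 0.4081
  p(0,1)=4/27: -0.1481 × log₂(0.1481) = 0.4081
  p(0,2)=1/9: -0.1111 × log₂(0.1111) = 0.3522
  p(1,0)=1/9: -0.1111 × log₂(0.1111) = 0.3522
  p(1,1)=7/54: -0.1296 × log₂(0.1296) = 0.3821
  p(1,2)=1/6: -0.1667 × log₂(0.1667) = 0.4308
  p(2,0)=5/54: -0.0926 × log₂(0.0926) = 0.3179
  p(2,1)=2/27: -0.0741 × log₂(0.0741) = 0.2781
  p(2,2)=1/54: -0.0185 × log₂(0.0185) = 0.1066
H(X,Y) = 3.0362 bits


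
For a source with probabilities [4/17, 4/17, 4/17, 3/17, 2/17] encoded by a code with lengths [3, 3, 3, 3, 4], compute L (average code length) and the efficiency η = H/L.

Average length L = Σ p_i × l_i = 3.1176 bits
Entropy H = 2.2784 bits
Efficiency η = H/L × 100% = 73.08%


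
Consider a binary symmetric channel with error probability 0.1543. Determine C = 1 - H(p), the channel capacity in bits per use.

For BSC with error probability p:
C = 1 - H(p) where H(p) is binary entropy
H(0.1543) = -0.1543 × log₂(0.1543) - 0.8457 × log₂(0.8457)
H(p) = 0.6205
C = 1 - 0.6205 = 0.3795 bits/use


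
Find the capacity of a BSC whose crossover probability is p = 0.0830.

For BSC with error probability p:
C = 1 - H(p) where H(p) is binary entropy
H(0.0830) = -0.0830 × log₂(0.0830) - 0.9170 × log₂(0.9170)
H(p) = 0.4127
C = 1 - 0.4127 = 0.5873 bits/use


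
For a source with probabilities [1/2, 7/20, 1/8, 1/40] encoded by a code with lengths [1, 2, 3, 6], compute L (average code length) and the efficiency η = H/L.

Average length L = Σ p_i × l_i = 1.7250 bits
Entropy H = 1.5381 bits
Efficiency η = H/L × 100% = 89.17%


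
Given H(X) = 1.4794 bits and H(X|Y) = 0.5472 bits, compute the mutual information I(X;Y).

I(X;Y) = H(X) - H(X|Y)
I(X;Y) = 1.4794 - 0.5472 = 0.9322 bits


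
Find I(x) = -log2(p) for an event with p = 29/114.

Information content I(x) = -log₂(p(x))
I = -log₂(29/114) = -log₂(0.2544)
I = 1.9749 bits


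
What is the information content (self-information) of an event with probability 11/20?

Information content I(x) = -log₂(p(x))
I = -log₂(11/20) = -log₂(0.5500)
I = 0.8625 bits


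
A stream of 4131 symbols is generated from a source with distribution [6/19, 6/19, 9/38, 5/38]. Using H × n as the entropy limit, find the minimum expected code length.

Entropy H = 1.9275 bits/symbol
Minimum bits = H × n = 1.9275 × 4131
= 7962.30 bits


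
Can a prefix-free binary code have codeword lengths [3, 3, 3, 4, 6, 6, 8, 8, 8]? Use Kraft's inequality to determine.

Kraft inequality: Σ 2^(-l_i) ≤ 1 for prefix-free code
Calculating: 2^(-3) + 2^(-3) + 2^(-3) + 2^(-4) + 2^(-6) + 2^(-6) + 2^(-8) + 2^(-8) + 2^(-8)
= 0.125 + 0.125 + 0.125 + 0.0625 + 0.015625 + 0.015625 + 0.00390625 + 0.00390625 + 0.00390625
= 0.4805
Since 0.4805 ≤ 1, prefix-free code exists


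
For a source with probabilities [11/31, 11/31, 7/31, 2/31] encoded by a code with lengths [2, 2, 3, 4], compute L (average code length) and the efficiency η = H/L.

Average length L = Σ p_i × l_i = 2.3548 bits
Entropy H = 1.8007 bits
Efficiency η = H/L × 100% = 76.47%


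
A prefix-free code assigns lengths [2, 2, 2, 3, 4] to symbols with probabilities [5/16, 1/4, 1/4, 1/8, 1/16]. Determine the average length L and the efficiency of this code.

Average length L = Σ p_i × l_i = 2.2500 bits
Entropy H = 2.1494 bits
Efficiency η = H/L × 100% = 95.53%


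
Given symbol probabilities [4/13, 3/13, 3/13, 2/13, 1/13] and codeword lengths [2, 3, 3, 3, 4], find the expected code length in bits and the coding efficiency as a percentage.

Average length L = Σ p_i × l_i = 2.7692 bits
Entropy H = 2.1997 bits
Efficiency η = H/L × 100% = 79.43%


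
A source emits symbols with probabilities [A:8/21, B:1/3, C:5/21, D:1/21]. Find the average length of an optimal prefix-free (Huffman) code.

Huffman tree construction:
Combine smallest probabilities repeatedly
Resulting codes:
  A: 0 (length 1)
  B: 11 (length 2)
  C: 101 (length 3)
  D: 100 (length 3)
Average length = Σ p(s) × length(s) = 1.9048 bits


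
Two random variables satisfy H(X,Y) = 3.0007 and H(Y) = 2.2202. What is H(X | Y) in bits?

Chain rule: H(X,Y) = H(X|Y) + H(Y)
H(X|Y) = H(X,Y) - H(Y) = 3.0007 - 2.2202 = 0.7805 bits


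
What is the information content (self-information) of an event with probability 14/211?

Information content I(x) = -log₂(p(x))
I = -log₂(14/211) = -log₂(0.0664)
I = 3.9137 bits


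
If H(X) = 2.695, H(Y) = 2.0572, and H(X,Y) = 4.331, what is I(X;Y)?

I(X;Y) = H(X) + H(Y) - H(X,Y)
I(X;Y) = 2.695 + 2.0572 - 4.331 = 0.4212 bits


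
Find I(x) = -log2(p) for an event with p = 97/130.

Information content I(x) = -log₂(p(x))
I = -log₂(97/130) = -log₂(0.7462)
I = 0.4225 bits


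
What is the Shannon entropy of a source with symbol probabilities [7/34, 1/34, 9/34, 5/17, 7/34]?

H(X) = -Σ p(x) log₂ p(x)
  -7/34 × log₂(7/34) = 0.4694
  -1/34 × log₂(1/34) = 0.1496
  -9/34 × log₂(9/34) = 0.5076
  -5/17 × log₂(5/17) = 0.5193
  -7/34 × log₂(7/34) = 0.4694
H(X) = 2.1154 bits


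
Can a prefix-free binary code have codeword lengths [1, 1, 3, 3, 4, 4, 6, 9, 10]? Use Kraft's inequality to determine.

Kraft inequality: Σ 2^(-l_i) ≤ 1 for prefix-free code
Calculating: 2^(-1) + 2^(-1) + 2^(-3) + 2^(-3) + 2^(-4) + 2^(-4) + 2^(-6) + 2^(-9) + 2^(-10)
= 0.5 + 0.5 + 0.125 + 0.125 + 0.0625 + 0.0625 + 0.015625 + 0.001953125 + 0.0009765625
= 1.3936
Since 1.3936 > 1, prefix-free code does not exist


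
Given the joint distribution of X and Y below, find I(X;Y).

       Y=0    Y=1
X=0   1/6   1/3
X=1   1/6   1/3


H(X) = 1.0000, H(Y) = 0.9183, H(X,Y) = 1.9183
I(X;Y) = H(X) + H(Y) - H(X,Y) = 0.0000 bits


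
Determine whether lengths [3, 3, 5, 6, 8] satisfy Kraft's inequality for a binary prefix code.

Kraft inequality: Σ 2^(-l_i) ≤ 1 for prefix-free code
Calculating: 2^(-3) + 2^(-3) + 2^(-5) + 2^(-6) + 2^(-8)
= 0.125 + 0.125 + 0.03125 + 0.015625 + 0.00390625
= 0.3008
Since 0.3008 ≤ 1, prefix-free code exists


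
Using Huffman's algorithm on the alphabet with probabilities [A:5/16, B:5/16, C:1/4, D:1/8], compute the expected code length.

Huffman tree construction:
Combine smallest probabilities repeatedly
Resulting codes:
  A: 10 (length 2)
  B: 11 (length 2)
  C: 01 (length 2)
  D: 00 (length 2)
Average length = Σ p(s) × length(s) = 2.0000 bits


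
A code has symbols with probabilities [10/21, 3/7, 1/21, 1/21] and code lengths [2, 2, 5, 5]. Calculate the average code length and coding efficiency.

Average length L = Σ p_i × l_i = 2.2857 bits
Entropy H = 1.4519 bits
Efficiency η = H/L × 100% = 63.52%


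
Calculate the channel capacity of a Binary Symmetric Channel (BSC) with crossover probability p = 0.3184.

For BSC with error probability p:
C = 1 - H(p) where H(p) is binary entropy
H(0.3184) = -0.3184 × log₂(0.3184) - 0.6816 × log₂(0.6816)
H(p) = 0.9026
C = 1 - 0.9026 = 0.0974 bits/use


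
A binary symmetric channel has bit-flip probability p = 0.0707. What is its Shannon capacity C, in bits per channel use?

For BSC with error probability p:
C = 1 - H(p) where H(p) is binary entropy
H(0.0707) = -0.0707 × log₂(0.0707) - 0.9293 × log₂(0.9293)
H(p) = 0.3685
C = 1 - 0.3685 = 0.6315 bits/use


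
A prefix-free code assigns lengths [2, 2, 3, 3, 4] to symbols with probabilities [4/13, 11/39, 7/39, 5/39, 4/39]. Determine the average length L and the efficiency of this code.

Average length L = Σ p_i × l_i = 2.5128 bits
Entropy H = 2.1999 bits
Efficiency η = H/L × 100% = 87.55%


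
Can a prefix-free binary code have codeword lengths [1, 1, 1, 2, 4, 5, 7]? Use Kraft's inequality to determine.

Kraft inequality: Σ 2^(-l_i) ≤ 1 for prefix-free code
Calculating: 2^(-1) + 2^(-1) + 2^(-1) + 2^(-2) + 2^(-4) + 2^(-5) + 2^(-7)
= 0.5 + 0.5 + 0.5 + 0.25 + 0.0625 + 0.03125 + 0.0078125
= 1.8516
Since 1.8516 > 1, prefix-free code does not exist


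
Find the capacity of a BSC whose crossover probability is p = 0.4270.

For BSC with error probability p:
C = 1 - H(p) where H(p) is binary entropy
H(0.4270) = -0.4270 × log₂(0.4270) - 0.5730 × log₂(0.5730)
H(p) = 0.9846
C = 1 - 0.9846 = 0.0154 bits/use


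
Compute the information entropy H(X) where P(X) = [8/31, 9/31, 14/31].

H(X) = -Σ p(x) log₂ p(x)
  -8/31 × log₂(8/31) = 0.5043
  -9/31 × log₂(9/31) = 0.5180
  -14/31 × log₂(14/31) = 0.5179
H(X) = 1.5403 bits


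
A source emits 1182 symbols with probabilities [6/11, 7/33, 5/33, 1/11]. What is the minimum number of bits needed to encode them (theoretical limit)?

Entropy H = 1.6785 bits/symbol
Minimum bits = H × n = 1.6785 × 1182
= 1983.98 bits


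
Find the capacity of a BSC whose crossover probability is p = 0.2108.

For BSC with error probability p:
C = 1 - H(p) where H(p) is binary entropy
H(0.2108) = -0.2108 × log₂(0.2108) - 0.7892 × log₂(0.7892)
H(p) = 0.7430
C = 1 - 0.7430 = 0.2570 bits/use


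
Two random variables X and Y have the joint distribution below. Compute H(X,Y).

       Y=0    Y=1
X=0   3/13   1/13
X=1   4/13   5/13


H(X,Y) = -Σ p(x,y) log₂ p(x,y)
  p(0,0)=3/13: -0.2308 × log₂(0.2308) = 0.4882
  p(0,1)=1/13: -0.0769 × log₂(0.0769) = 0.2846
  p(1,0)=4/13: -0.3077 × log₂(0.3077) = 0.5232
  p(1,1)=5/13: -0.3846 × log₂(0.3846) = 0.5302
H(X,Y) = 1.8262 bits


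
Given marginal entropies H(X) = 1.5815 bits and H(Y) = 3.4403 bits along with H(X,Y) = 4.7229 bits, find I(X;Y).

I(X;Y) = H(X) + H(Y) - H(X,Y)
I(X;Y) = 1.5815 + 3.4403 - 4.7229 = 0.2989 bits


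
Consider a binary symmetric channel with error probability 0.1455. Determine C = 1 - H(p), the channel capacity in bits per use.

For BSC with error probability p:
C = 1 - H(p) where H(p) is binary entropy
H(0.1455) = -0.1455 × log₂(0.1455) - 0.8545 × log₂(0.8545)
H(p) = 0.5985
C = 1 - 0.5985 = 0.4015 bits/use


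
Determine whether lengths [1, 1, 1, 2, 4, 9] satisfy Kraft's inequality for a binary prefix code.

Kraft inequality: Σ 2^(-l_i) ≤ 1 for prefix-free code
Calculating: 2^(-1) + 2^(-1) + 2^(-1) + 2^(-2) + 2^(-4) + 2^(-9)
= 0.5 + 0.5 + 0.5 + 0.25 + 0.0625 + 0.001953125
= 1.8145
Since 1.8145 > 1, prefix-free code does not exist


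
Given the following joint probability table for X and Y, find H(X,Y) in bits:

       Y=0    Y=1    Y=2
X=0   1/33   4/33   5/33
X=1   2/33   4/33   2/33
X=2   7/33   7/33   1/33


H(X,Y) = -Σ p(x,y) log₂ p(x,y)
  p(0,0)=1/33: -0.0303 × log₂(0.0303) = 0.1529
  p(0,1)=4/33: -0.1212 × log₂(0.1212) = 0.3690
  p(0,2)=5/33: -0.1515 × log₂(0.1515) = 0.4125
  p(1,0)=2/33: -0.0606 × log₂(0.0606) = 0.2451
  p(1,1)=4/33: -0.1212 × log₂(0.1212) = 0.3690
  p(1,2)=2/33: -0.0606 × log₂(0.0606) = 0.2451
  p(2,0)=7/33: -0.2121 × log₂(0.2121) = 0.4745
  p(2,1)=7/33: -0.2121 × log₂(0.2121) = 0.4745
  p(2,2)=1/33: -0.0303 × log₂(0.0303) = 0.1529
H(X,Y) = 2.8955 bits


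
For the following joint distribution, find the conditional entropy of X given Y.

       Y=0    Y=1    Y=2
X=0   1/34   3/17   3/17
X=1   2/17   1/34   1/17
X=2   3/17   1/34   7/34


H(X|Y) = Σ_y p(y) H(X|Y=y)
  p(Y=0) = 11/34, H(X|Y=0) = 1.3222
  p(Y=1) = 4/17, H(X|Y=1) = 1.0613
  p(Y=2) = 15/34, H(X|Y=2) = 1.4295
H(X|Y) = 0.3235×1.3222 + 0.2353×1.0613 + 0.4412×1.4295 = 1.3081 bits


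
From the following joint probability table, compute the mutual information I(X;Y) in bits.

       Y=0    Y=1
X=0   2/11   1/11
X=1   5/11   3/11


H(X) = 0.8454, H(Y) = 0.9457, H(X,Y) = 1.7899
I(X;Y) = H(X) + H(Y) - H(X,Y) = 0.0011 bits


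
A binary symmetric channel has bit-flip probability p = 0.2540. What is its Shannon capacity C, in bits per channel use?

For BSC with error probability p:
C = 1 - H(p) where H(p) is binary entropy
H(0.2540) = -0.2540 × log₂(0.2540) - 0.7460 × log₂(0.7460)
H(p) = 0.8176
C = 1 - 0.8176 = 0.1824 bits/use


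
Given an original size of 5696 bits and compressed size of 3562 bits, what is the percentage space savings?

Space savings = (1 - Compressed/Original) × 100%
= (1 - 3562/5696) × 100%
= 37.46%


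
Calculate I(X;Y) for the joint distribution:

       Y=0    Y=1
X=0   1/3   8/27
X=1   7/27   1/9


H(X) = 0.9510, H(Y) = 0.9751, H(X,Y) = 1.9054
I(X;Y) = H(X) + H(Y) - H(X,Y) = 0.0207 bits


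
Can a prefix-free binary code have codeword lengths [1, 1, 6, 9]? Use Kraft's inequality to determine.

Kraft inequality: Σ 2^(-l_i) ≤ 1 for prefix-free code
Calculating: 2^(-1) + 2^(-1) + 2^(-6) + 2^(-9)
= 0.5 + 0.5 + 0.015625 + 0.001953125
= 1.0176
Since 1.0176 > 1, prefix-free code does not exist


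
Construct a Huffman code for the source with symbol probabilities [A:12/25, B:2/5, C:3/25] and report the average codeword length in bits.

Huffman tree construction:
Combine smallest probabilities repeatedly
Resulting codes:
  A: 0 (length 1)
  B: 11 (length 2)
  C: 10 (length 2)
Average length = Σ p(s) × length(s) = 1.5200 bits


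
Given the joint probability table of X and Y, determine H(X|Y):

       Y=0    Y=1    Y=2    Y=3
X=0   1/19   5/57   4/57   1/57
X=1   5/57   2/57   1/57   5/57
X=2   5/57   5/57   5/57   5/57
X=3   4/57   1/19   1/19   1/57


H(X|Y) = Σ_y p(y) H(X|Y=y)
  p(Y=0) = 17/57, H(X|Y=0) = 1.9713
  p(Y=1) = 5/19, H(X|Y=1) = 1.9086
  p(Y=2) = 13/57, H(X|Y=2) = 1.8262
  p(Y=3) = 4/19, H(X|Y=3) = 1.6500
H(X|Y) = 0.2982×1.9713 + 0.2632×1.9086 + 0.2281×1.8262 + 0.2105×1.6500 = 1.8541 bits


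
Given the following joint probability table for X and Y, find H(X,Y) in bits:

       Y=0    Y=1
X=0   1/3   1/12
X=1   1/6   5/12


H(X,Y) = -Σ p(x,y) log₂ p(x,y)
  p(0,0)=1/3: -0.3333 × log₂(0.3333) = 0.5283
  p(0,1)=1/12: -0.0833 × log₂(0.0833) = 0.2987
  p(1,0)=1/6: -0.1667 × log₂(0.1667) = 0.4308
  p(1,1)=5/12: -0.4167 × log₂(0.4167) = 0.5263
H(X,Y) = 1.7842 bits


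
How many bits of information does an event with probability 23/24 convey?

Information content I(x) = -log₂(p(x))
I = -log₂(23/24) = -log₂(0.9583)
I = 0.0614 bits


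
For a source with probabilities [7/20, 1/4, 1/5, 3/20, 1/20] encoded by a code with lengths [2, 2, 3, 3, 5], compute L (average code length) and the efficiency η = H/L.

Average length L = Σ p_i × l_i = 2.5000 bits
Entropy H = 2.1211 bits
Efficiency η = H/L × 100% = 84.85%


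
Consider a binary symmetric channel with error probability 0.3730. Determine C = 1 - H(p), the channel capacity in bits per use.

For BSC with error probability p:
C = 1 - H(p) where H(p) is binary entropy
H(0.3730) = -0.3730 × log₂(0.3730) - 0.6270 × log₂(0.6270)
H(p) = 0.9529
C = 1 - 0.9529 = 0.0471 bits/use


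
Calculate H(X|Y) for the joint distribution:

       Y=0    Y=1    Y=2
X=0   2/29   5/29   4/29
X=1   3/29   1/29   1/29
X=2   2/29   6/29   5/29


H(X|Y) = Σ_y p(y) H(X|Y=y)
  p(Y=0) = 7/29, H(X|Y=0) = 1.5567
  p(Y=1) = 12/29, H(X|Y=1) = 1.3250
  p(Y=2) = 10/29, H(X|Y=2) = 1.3610
H(X|Y) = 0.2414×1.5567 + 0.4138×1.3250 + 0.3448×1.3610 = 1.3933 bits


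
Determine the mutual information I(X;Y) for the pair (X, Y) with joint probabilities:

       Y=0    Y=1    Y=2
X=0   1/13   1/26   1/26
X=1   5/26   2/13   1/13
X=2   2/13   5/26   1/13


H(X) = 1.4655, H(Y) = 1.5126, H(X,Y) = 2.9612
I(X;Y) = H(X) + H(Y) - H(X,Y) = 0.0169 bits


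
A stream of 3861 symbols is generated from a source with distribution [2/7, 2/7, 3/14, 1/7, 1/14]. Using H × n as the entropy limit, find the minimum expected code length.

Entropy H = 2.1820 bits/symbol
Minimum bits = H × n = 2.1820 × 3861
= 8424.72 bits


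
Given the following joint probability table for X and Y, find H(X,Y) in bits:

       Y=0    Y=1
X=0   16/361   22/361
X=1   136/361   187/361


H(X,Y) = -Σ p(x,y) log₂ p(x,y)
  p(0,0)=16/361: -0.0443 × log₂(0.0443) = 0.1993
  p(0,1)=22/361: -0.0609 × log₂(0.0609) = 0.2460
  p(1,0)=136/361: -0.3767 × log₂(0.3767) = 0.5306
  p(1,1)=187/361: -0.5180 × log₂(0.5180) = 0.4916
H(X,Y) = 1.4674 bits


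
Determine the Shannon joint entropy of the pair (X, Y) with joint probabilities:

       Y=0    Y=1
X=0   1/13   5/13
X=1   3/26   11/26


H(X,Y) = -Σ p(x,y) log₂ p(x,y)
  p(0,0)=1/13: -0.0769 × log₂(0.0769) = 0.2846
  p(0,1)=5/13: -0.3846 × log₂(0.3846) = 0.5302
  p(1,0)=3/26: -0.1154 × log₂(0.1154) = 0.3595
  p(1,1)=11/26: -0.4231 × log₂(0.4231) = 0.5250
H(X,Y) = 1.6994 bits


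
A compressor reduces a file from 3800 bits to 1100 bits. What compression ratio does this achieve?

Compression ratio = Original / Compressed
= 3800 / 1100 = 3.45:1


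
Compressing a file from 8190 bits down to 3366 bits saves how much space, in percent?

Space savings = (1 - Compressed/Original) × 100%
= (1 - 3366/8190) × 100%
= 58.90%


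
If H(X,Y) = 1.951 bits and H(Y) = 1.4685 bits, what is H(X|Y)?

Chain rule: H(X,Y) = H(X|Y) + H(Y)
H(X|Y) = H(X,Y) - H(Y) = 1.951 - 1.4685 = 0.4825 bits


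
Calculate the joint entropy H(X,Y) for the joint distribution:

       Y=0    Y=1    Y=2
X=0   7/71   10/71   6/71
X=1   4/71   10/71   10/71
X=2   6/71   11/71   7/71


H(X,Y) = -Σ p(x,y) log₂ p(x,y)
  p(0,0)=7/71: -0.0986 × log₂(0.0986) = 0.3295
  p(0,1)=10/71: -0.1408 × log₂(0.1408) = 0.3983
  p(0,2)=6/71: -0.0845 × log₂(0.0845) = 0.3012
  p(1,0)=4/71: -0.0563 × log₂(0.0563) = 0.2338
  p(1,1)=10/71: -0.1408 × log₂(0.1408) = 0.3983
  p(1,2)=10/71: -0.1408 × log₂(0.1408) = 0.3983
  p(2,0)=6/71: -0.0845 × log₂(0.0845) = 0.3012
  p(2,1)=11/71: -0.1549 × log₂(0.1549) = 0.4168
  p(2,2)=7/71: -0.0986 × log₂(0.0986) = 0.3295
H(X,Y) = 3.1070 bits


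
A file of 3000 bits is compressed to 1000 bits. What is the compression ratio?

Compression ratio = Original / Compressed
= 3000 / 1000 = 3.00:1


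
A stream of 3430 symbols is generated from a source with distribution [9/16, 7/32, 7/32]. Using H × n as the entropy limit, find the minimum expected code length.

Entropy H = 1.4262 bits/symbol
Minimum bits = H × n = 1.4262 × 3430
= 4891.86 bits


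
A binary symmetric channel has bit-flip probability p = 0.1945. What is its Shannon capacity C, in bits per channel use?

For BSC with error probability p:
C = 1 - H(p) where H(p) is binary entropy
H(0.1945) = -0.1945 × log₂(0.1945) - 0.8055 × log₂(0.8055)
H(p) = 0.7108
C = 1 - 0.7108 = 0.2892 bits/use


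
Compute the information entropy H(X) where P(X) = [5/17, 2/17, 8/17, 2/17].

H(X) = -Σ p(x) log₂ p(x)
  -5/17 × log₂(5/17) = 0.5193
  -2/17 × log₂(2/17) = 0.3632
  -8/17 × log₂(8/17) = 0.5117
  -2/17 × log₂(2/17) = 0.3632
H(X) = 1.7575 bits


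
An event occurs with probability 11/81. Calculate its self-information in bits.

Information content I(x) = -log₂(p(x))
I = -log₂(11/81) = -log₂(0.1358)
I = 2.8804 bits


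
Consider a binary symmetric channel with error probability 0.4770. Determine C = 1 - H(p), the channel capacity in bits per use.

For BSC with error probability p:
C = 1 - H(p) where H(p) is binary entropy
H(0.4770) = -0.4770 × log₂(0.4770) - 0.5230 × log₂(0.5230)
H(p) = 0.9985
C = 1 - 0.9985 = 0.0015 bits/use


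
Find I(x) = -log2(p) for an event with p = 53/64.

Information content I(x) = -log₂(p(x))
I = -log₂(53/64) = -log₂(0.8281)
I = 0.2721 bits


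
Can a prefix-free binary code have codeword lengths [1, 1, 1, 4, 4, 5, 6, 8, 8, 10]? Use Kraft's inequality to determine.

Kraft inequality: Σ 2^(-l_i) ≤ 1 for prefix-free code
Calculating: 2^(-1) + 2^(-1) + 2^(-1) + 2^(-4) + 2^(-4) + 2^(-5) + 2^(-6) + 2^(-8) + 2^(-8) + 2^(-10)
= 0.5 + 0.5 + 0.5 + 0.0625 + 0.0625 + 0.03125 + 0.015625 + 0.00390625 + 0.00390625 + 0.0009765625
= 1.6807
Since 1.6807 > 1, prefix-free code does not exist


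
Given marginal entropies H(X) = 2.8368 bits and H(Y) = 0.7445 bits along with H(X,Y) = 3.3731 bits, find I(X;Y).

I(X;Y) = H(X) + H(Y) - H(X,Y)
I(X;Y) = 2.8368 + 0.7445 - 3.3731 = 0.2082 bits


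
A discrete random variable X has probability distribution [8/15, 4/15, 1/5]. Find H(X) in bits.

H(X) = -Σ p(x) log₂ p(x)
  -8/15 × log₂(8/15) = 0.4837
  -4/15 × log₂(4/15) = 0.5085
  -1/5 × log₂(1/5) = 0.4644
H(X) = 1.4566 bits


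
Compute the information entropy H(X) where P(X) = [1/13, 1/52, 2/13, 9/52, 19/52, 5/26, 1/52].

H(X) = -Σ p(x) log₂ p(x)
  -1/13 × log₂(1/13) = 0.2846
  -1/52 × log₂(1/52) = 0.1096
  -2/13 × log₂(2/13) = 0.4155
  -9/52 × log₂(9/52) = 0.4380
  -19/52 × log₂(19/52) = 0.5307
  -5/26 × log₂(5/26) = 0.4574
  -1/52 × log₂(1/52) = 0.1096
H(X) = 2.3455 bits


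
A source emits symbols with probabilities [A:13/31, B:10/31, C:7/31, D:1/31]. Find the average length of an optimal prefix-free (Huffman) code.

Huffman tree construction:
Combine smallest probabilities repeatedly
Resulting codes:
  A: 0 (length 1)
  B: 11 (length 2)
  C: 101 (length 3)
  D: 100 (length 3)
Average length = Σ p(s) × length(s) = 1.8387 bits


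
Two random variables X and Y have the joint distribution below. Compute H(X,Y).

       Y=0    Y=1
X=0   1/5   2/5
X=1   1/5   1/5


H(X,Y) = -Σ p(x,y) log₂ p(x,y)
  p(0,0)=1/5: -0.2000 × log₂(0.2000) = 0.4644
  p(0,1)=2/5: -0.4000 × log₂(0.4000) = 0.5288
  p(1,0)=1/5: -0.2000 × log₂(0.2000) = 0.4644
  p(1,1)=1/5: -0.2000 × log₂(0.2000) = 0.4644
H(X,Y) = 1.9219 bits


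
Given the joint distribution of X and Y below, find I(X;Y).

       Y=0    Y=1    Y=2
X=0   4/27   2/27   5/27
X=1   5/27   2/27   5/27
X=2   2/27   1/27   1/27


H(X) = 1.4559, H(Y) = 1.5061, H(X,Y) = 2.9464
I(X;Y) = H(X) + H(Y) - H(X,Y) = 0.0156 bits


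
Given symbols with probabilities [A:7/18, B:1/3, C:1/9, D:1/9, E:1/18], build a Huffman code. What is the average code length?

Huffman tree construction:
Combine smallest probabilities repeatedly
Resulting codes:
  A: 0 (length 1)
  B: 11 (length 2)
  C: 1011 (length 4)
  D: 100 (length 3)
  E: 1010 (length 4)
Average length = Σ p(s) × length(s) = 2.0556 bits


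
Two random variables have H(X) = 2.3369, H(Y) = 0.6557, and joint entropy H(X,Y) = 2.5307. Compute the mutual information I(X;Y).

I(X;Y) = H(X) + H(Y) - H(X,Y)
I(X;Y) = 2.3369 + 0.6557 - 2.5307 = 0.4619 bits


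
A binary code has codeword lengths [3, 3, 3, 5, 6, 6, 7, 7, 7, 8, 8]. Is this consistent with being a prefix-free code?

Kraft inequality: Σ 2^(-l_i) ≤ 1 for prefix-free code
Calculating: 2^(-3) + 2^(-3) + 2^(-3) + 2^(-5) + 2^(-6) + 2^(-6) + 2^(-7) + 2^(-7) + 2^(-7) + 2^(-8) + 2^(-8)
= 0.125 + 0.125 + 0.125 + 0.03125 + 0.015625 + 0.015625 + 0.0078125 + 0.0078125 + 0.0078125 + 0.00390625 + 0.00390625
= 0.4688
Since 0.4688 ≤ 1, prefix-free code exists


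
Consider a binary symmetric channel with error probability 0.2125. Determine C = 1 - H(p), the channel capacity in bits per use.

For BSC with error probability p:
C = 1 - H(p) where H(p) is binary entropy
H(0.2125) = -0.2125 × log₂(0.2125) - 0.7875 × log₂(0.7875)
H(p) = 0.7462
C = 1 - 0.7462 = 0.2538 bits/use


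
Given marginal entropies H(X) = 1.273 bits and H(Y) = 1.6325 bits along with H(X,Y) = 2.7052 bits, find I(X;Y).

I(X;Y) = H(X) + H(Y) - H(X,Y)
I(X;Y) = 1.273 + 1.6325 - 2.7052 = 0.2003 bits


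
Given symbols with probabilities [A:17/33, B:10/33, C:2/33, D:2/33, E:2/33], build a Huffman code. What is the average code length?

Huffman tree construction:
Combine smallest probabilities repeatedly
Resulting codes:
  A: 1 (length 1)
  B: 01 (length 2)
  C: 0010 (length 4)
  D: 0011 (length 4)
  E: 000 (length 3)
Average length = Σ p(s) × length(s) = 1.7879 bits


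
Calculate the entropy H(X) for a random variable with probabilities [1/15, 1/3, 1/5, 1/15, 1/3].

H(X) = -Σ p(x) log₂ p(x)
  -1/15 × log₂(1/15) = 0.2605
  -1/3 × log₂(1/3) = 0.5283
  -1/5 × log₂(1/5) = 0.4644
  -1/15 × log₂(1/15) = 0.2605
  -1/3 × log₂(1/3) = 0.5283
H(X) = 2.0419 bits


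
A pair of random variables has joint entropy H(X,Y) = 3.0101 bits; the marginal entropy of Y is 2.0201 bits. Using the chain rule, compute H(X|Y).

Chain rule: H(X,Y) = H(X|Y) + H(Y)
H(X|Y) = H(X,Y) - H(Y) = 3.0101 - 2.0201 = 0.99 bits


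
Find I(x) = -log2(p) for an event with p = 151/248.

Information content I(x) = -log₂(p(x))
I = -log₂(151/248) = -log₂(0.6089)
I = 0.7158 bits


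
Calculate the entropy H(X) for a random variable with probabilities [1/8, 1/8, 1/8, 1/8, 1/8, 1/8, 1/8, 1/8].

H(X) = -Σ p(x) log₂ p(x)
  -1/8 × log₂(1/8) = 0.3750
  -1/8 × log₂(1/8) = 0.3750
  -1/8 × log₂(1/8) = 0.3750
  -1/8 × log₂(1/8) = 0.3750
  -1/8 × log₂(1/8) = 0.3750
  -1/8 × log₂(1/8) = 0.3750
  -1/8 × log₂(1/8) = 0.3750
  -1/8 × log₂(1/8) = 0.3750
H(X) = 3.0000 bits


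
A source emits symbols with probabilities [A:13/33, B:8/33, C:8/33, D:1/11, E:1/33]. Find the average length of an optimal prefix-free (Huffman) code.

Huffman tree construction:
Combine smallest probabilities repeatedly
Resulting codes:
  A: 0 (length 1)
  B: 111 (length 3)
  C: 10 (length 2)
  D: 1101 (length 4)
  E: 1100 (length 4)
Average length = Σ p(s) × length(s) = 2.0909 bits


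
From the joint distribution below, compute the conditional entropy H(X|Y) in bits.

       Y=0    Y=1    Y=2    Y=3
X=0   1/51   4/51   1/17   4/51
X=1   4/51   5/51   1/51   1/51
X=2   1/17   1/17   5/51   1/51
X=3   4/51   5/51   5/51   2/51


H(X|Y) = Σ_y p(y) H(X|Y=y)
  p(Y=0) = 4/17, H(X|Y=0) = 1.8554
  p(Y=1) = 1/3, H(X|Y=1) = 1.9713
  p(Y=2) = 14/51, H(X|Y=2) = 1.8092
  p(Y=3) = 8/51, H(X|Y=3) = 1.7500
H(X|Y) = 0.2353×1.8554 + 0.3333×1.9713 + 0.2745×1.8092 + 0.1569×1.7500 = 1.8648 bits


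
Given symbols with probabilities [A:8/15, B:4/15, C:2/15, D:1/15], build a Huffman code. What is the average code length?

Huffman tree construction:
Combine smallest probabilities repeatedly
Resulting codes:
  A: 1 (length 1)
  B: 01 (length 2)
  C: 001 (length 3)
  D: 000 (length 3)
Average length = Σ p(s) × length(s) = 1.6667 bits


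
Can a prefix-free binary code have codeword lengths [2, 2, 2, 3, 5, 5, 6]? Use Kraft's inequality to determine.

Kraft inequality: Σ 2^(-l_i) ≤ 1 for prefix-free code
Calculating: 2^(-2) + 2^(-2) + 2^(-2) + 2^(-3) + 2^(-5) + 2^(-5) + 2^(-6)
= 0.25 + 0.25 + 0.25 + 0.125 + 0.03125 + 0.03125 + 0.015625
= 0.9531
Since 0.9531 ≤ 1, prefix-free code exists


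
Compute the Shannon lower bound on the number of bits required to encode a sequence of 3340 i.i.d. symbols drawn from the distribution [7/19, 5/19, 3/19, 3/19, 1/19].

Entropy H = 2.1021 bits/symbol
Minimum bits = H × n = 2.1021 × 3340
= 7020.98 bits


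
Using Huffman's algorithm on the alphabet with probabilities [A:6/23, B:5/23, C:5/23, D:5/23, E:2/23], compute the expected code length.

Huffman tree construction:
Combine smallest probabilities repeatedly
Resulting codes:
  A: 10 (length 2)
  B: 111 (length 3)
  C: 00 (length 2)
  D: 01 (length 2)
  E: 110 (length 3)
Average length = Σ p(s) × length(s) = 2.3043 bits


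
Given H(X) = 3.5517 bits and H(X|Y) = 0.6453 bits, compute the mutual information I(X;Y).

I(X;Y) = H(X) - H(X|Y)
I(X;Y) = 3.5517 - 0.6453 = 2.9064 bits


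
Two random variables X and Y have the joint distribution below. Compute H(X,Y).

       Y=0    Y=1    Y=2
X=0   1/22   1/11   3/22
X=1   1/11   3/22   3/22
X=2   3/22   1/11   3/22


H(X,Y) = -Σ p(x,y) log₂ p(x,y)
  p(0,0)=1/22: -0.0455 × log₂(0.0455) = 0.2027
  p(0,1)=1/11: -0.0909 × log₂(0.0909) = 0.3145
  p(0,2)=3/22: -0.1364 × log₂(0.1364) = 0.3920
  p(1,0)=1/11: -0.0909 × log₂(0.0909) = 0.3145
  p(1,1)=3/22: -0.1364 × log₂(0.1364) = 0.3920
  p(1,2)=3/22: -0.1364 × log₂(0.1364) = 0.3920
  p(2,0)=3/22: -0.1364 × log₂(0.1364) = 0.3920
  p(2,1)=1/11: -0.0909 × log₂(0.0909) = 0.3145
  p(2,2)=3/22: -0.1364 × log₂(0.1364) = 0.3920
H(X,Y) = 3.1060 bits


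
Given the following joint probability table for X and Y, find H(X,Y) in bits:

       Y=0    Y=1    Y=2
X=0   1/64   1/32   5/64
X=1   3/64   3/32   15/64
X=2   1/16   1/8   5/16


H(X,Y) = -Σ p(x,y) log₂ p(x,y)
  p(0,0)=1/64: -0.0156 × log₂(0.0156) = 0.0938
  p(0,1)=1/32: -0.0312 × log₂(0.0312) = 0.1562
  p(0,2)=5/64: -0.0781 × log₂(0.0781) = 0.2873
  p(1,0)=3/64: -0.0469 × log₂(0.0469) = 0.2070
  p(1,1)=3/32: -0.0938 × log₂(0.0938) = 0.3202
  p(1,2)=15/64: -0.2344 × log₂(0.2344) = 0.4906
  p(2,0)=1/16: -0.0625 × log₂(0.0625) = 0.2500
  p(2,1)=1/8: -0.1250 × log₂(0.1250) = 0.3750
  p(2,2)=5/16: -0.3125 × log₂(0.3125) = 0.5244
H(X,Y) = 2.7044 bits


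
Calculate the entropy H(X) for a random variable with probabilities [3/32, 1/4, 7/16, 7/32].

H(X) = -Σ p(x) log₂ p(x)
  -3/32 × log₂(3/32) = 0.3202
  -1/4 × log₂(1/4) = 0.5000
  -7/16 × log₂(7/16) = 0.5218
  -7/32 × log₂(7/32) = 0.4796
H(X) = 1.8216 bits


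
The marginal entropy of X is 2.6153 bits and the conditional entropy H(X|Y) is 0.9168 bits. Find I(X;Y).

I(X;Y) = H(X) - H(X|Y)
I(X;Y) = 2.6153 - 0.9168 = 1.6985 bits


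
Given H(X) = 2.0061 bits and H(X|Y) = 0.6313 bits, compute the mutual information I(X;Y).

I(X;Y) = H(X) - H(X|Y)
I(X;Y) = 2.0061 - 0.6313 = 1.3748 bits


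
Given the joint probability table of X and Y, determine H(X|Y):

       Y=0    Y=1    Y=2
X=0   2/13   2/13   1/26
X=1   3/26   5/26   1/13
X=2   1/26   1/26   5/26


H(X|Y) = Σ_y p(y) H(X|Y=y)
  p(Y=0) = 4/13, H(X|Y=0) = 1.4056
  p(Y=1) = 5/13, H(X|Y=1) = 1.3610
  p(Y=2) = 4/13, H(X|Y=2) = 1.2988
H(X|Y) = 0.3077×1.4056 + 0.3846×1.3610 + 0.3077×1.2988 = 1.3556 bits


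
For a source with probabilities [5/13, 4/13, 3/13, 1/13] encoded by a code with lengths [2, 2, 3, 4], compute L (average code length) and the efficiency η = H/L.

Average length L = Σ p_i × l_i = 2.3846 bits
Entropy H = 1.8262 bits
Efficiency η = H/L × 100% = 76.58%


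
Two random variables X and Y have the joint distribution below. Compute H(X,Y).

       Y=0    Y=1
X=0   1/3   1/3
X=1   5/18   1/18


H(X,Y) = -Σ p(x,y) log₂ p(x,y)
  p(0,0)=1/3: -0.3333 × log₂(0.3333) = 0.5283
  p(0,1)=1/3: -0.3333 × log₂(0.3333) = 0.5283
  p(1,0)=5/18: -0.2778 × log₂(0.2778) = 0.5133
  p(1,1)=1/18: -0.0556 × log₂(0.0556) = 0.2317
H(X,Y) = 1.8016 bits


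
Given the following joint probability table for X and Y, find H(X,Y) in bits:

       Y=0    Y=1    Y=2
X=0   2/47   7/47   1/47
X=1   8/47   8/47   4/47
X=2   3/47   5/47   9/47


H(X,Y) = -Σ p(x,y) log₂ p(x,y)
  p(0,0)=2/47: -0.0426 × log₂(0.0426) = 0.1938
  p(0,1)=7/47: -0.1489 × log₂(0.1489) = 0.4092
  p(0,2)=1/47: -0.0213 × log₂(0.0213) = 0.1182
  p(1,0)=8/47: -0.1702 × log₂(0.1702) = 0.4348
  p(1,1)=8/47: -0.1702 × log₂(0.1702) = 0.4348
  p(1,2)=4/47: -0.0851 × log₂(0.0851) = 0.3025
  p(2,0)=3/47: -0.0638 × log₂(0.0638) = 0.2534
  p(2,1)=5/47: -0.1064 × log₂(0.1064) = 0.3439
  p(2,2)=9/47: -0.1915 × log₂(0.1915) = 0.4566
H(X,Y) = 2.9472 bits


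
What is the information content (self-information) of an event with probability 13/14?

Information content I(x) = -log₂(p(x))
I = -log₂(13/14) = -log₂(0.9286)
I = 0.1069 bits


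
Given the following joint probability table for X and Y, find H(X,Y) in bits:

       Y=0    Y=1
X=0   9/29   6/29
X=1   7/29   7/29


H(X,Y) = -Σ p(x,y) log₂ p(x,y)
  p(0,0)=9/29: -0.3103 × log₂(0.3103) = 0.5239
  p(0,1)=6/29: -0.2069 × log₂(0.2069) = 0.4703
  p(1,0)=7/29: -0.2414 × log₂(0.2414) = 0.4950
  p(1,1)=7/29: -0.2414 × log₂(0.2414) = 0.4950
H(X,Y) = 1.9841 bits


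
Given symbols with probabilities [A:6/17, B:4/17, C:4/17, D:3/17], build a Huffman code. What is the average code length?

Huffman tree construction:
Combine smallest probabilities repeatedly
Resulting codes:
  A: 11 (length 2)
  B: 01 (length 2)
  C: 10 (length 2)
  D: 00 (length 2)
Average length = Σ p(s) × length(s) = 2.0000 bits


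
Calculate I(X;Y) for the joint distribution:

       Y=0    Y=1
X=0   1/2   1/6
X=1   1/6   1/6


H(X) = 0.9183, H(Y) = 0.9183, H(X,Y) = 1.7925
I(X;Y) = H(X) + H(Y) - H(X,Y) = 0.0441 bits


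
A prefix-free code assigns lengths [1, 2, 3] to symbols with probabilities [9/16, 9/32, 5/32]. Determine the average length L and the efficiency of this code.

Average length L = Σ p_i × l_i = 1.5938 bits
Entropy H = 1.4001 bits
Efficiency η = H/L × 100% = 87.85%


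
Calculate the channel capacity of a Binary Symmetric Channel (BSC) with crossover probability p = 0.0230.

For BSC with error probability p:
C = 1 - H(p) where H(p) is binary entropy
H(0.0230) = -0.0230 × log₂(0.0230) - 0.9770 × log₂(0.9770)
H(p) = 0.1580
C = 1 - 0.1580 = 0.8420 bits/use


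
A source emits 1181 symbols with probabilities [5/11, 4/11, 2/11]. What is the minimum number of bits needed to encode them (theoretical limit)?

Entropy H = 1.4949 bits/symbol
Minimum bits = H × n = 1.4949 × 1181
= 1765.50 bits


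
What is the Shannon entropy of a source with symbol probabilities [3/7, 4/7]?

H(X) = -Σ p(x) log₂ p(x)
  -3/7 × log₂(3/7) = 0.5239
  -4/7 × log₂(4/7) = 0.4613
H(X) = 0.9852 bits


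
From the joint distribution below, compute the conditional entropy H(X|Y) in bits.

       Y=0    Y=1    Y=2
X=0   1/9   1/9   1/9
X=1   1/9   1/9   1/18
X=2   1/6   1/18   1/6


H(X|Y) = Σ_y p(y) H(X|Y=y)
  p(Y=0) = 7/18, H(X|Y=0) = 1.5567
  p(Y=1) = 5/18, H(X|Y=1) = 1.5219
  p(Y=2) = 1/3, H(X|Y=2) = 1.4591
H(X|Y) = 0.3889×1.5567 + 0.2778×1.5219 + 0.3333×1.4591 = 1.5145 bits


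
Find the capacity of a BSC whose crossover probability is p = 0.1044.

For BSC with error probability p:
C = 1 - H(p) where H(p) is binary entropy
H(0.1044) = -0.1044 × log₂(0.1044) - 0.8956 × log₂(0.8956)
H(p) = 0.4828
C = 1 - 0.4828 = 0.5172 bits/use


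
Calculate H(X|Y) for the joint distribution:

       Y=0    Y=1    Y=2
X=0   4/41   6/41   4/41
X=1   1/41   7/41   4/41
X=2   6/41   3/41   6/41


H(X|Y) = Σ_y p(y) H(X|Y=y)
  p(Y=0) = 11/41, H(X|Y=0) = 1.3222
  p(Y=1) = 16/41, H(X|Y=1) = 1.5052
  p(Y=2) = 14/41, H(X|Y=2) = 1.5567
H(X|Y) = 0.2683×1.3222 + 0.3902×1.5052 + 0.3415×1.5567 = 1.4737 bits


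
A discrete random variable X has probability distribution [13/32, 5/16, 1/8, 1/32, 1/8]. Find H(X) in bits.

H(X) = -Σ p(x) log₂ p(x)
  -13/32 × log₂(13/32) = 0.5279
  -5/16 × log₂(5/16) = 0.5244
  -1/8 × log₂(1/8) = 0.3750
  -1/32 × log₂(1/32) = 0.1562
  -1/8 × log₂(1/8) = 0.3750
H(X) = 1.9586 bits
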